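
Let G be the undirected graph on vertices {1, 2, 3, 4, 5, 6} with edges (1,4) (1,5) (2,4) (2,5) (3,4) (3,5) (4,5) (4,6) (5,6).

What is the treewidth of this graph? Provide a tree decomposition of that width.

Treewidth 2.
Bags: B1 = {2, 4, 5}  B2 = {3, 4, 5}  B3 = {4, 5, 6}  B4 = {1, 4, 5}
Tree: B1–B2, B1–B3, B1–B4

Every bag has size at most 3, so the width is 3 − 1 = 2 and tw(G) ≤ 2. For the lower bound, the 3 vertices {1, 4, 5} are pairwise adjacent, and any tree decomposition puts a clique entirely inside one bag — forcing width ≥ 2. Therefore the treewidth is 2.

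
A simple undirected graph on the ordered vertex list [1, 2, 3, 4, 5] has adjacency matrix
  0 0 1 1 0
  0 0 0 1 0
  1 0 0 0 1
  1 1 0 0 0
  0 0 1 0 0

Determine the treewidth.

1

A width-1 tree decomposition is:
Bags: B1 = {1, 4}  B2 = {1, 3}  B3 = {3, 5}  B4 = {2, 4}
Tree: B1–B2, B2–B3, B1–B4
Each bag holds 2 vertices, so the decomposition has width 1, which upper-bounds the treewidth. Any graph with an edge has treewidth ≥ 1, and G has the edge 1–4. Combining the bounds, tw(G) = 1.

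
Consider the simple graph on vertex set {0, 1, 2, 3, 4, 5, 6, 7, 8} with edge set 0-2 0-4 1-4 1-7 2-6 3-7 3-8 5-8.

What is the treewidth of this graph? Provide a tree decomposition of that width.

Each bag holds 2 vertices, so the decomposition has width 1, which upper-bounds the treewidth. Any graph with an edge has treewidth ≥ 1, and G has the edge 6–2. Therefore the treewidth is 1.

Treewidth 1.
One such decomposition:
Bags: B1 = {2, 6}  B2 = {0, 2}  B3 = {0, 4}  B4 = {1, 4}  B5 = {1, 7}  B6 = {3, 7}  B7 = {3, 8}  B8 = {5, 8}
Tree: B1–B2, B2–B3, B3–B4, B4–B5, B5–B6, B6–B7, B7–B8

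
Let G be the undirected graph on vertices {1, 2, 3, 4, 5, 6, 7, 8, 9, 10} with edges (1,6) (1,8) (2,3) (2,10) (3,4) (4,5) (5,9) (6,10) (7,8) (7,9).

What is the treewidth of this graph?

2

A width-2 tree decomposition is:
Bags: B1 = {2, 3, 10}  B2 = {3, 6, 10}  B3 = {1, 3, 6}  B4 = {1, 3, 8}  B5 = {3, 7, 8}  B6 = {3, 7, 9}  B7 = {3, 5, 9}  B8 = {3, 4, 5}
Tree: B1–B2, B2–B3, B3–B4, B4–B5, B5–B6, B6–B7, B7–B8
Every bag has size at most 3, so the width is 3 − 1 = 2 and tw(G) ≤ 2. The edges 3–2–10–6–1–8–7–9–5–4–3 form a cycle, so G is not a tree and its treewidth is at least 2. Therefore the treewidth is 2.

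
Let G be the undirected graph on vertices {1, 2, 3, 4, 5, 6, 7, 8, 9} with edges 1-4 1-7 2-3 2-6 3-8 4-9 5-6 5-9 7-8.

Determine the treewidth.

A width-2 tree decomposition is:
Bags: B1 = {4, 5, 9}  B2 = {4, 5, 6}  B3 = {2, 4, 6}  B4 = {2, 3, 4}  B5 = {3, 4, 8}  B6 = {4, 7, 8}  B7 = {1, 4, 7}
Tree: B1–B2, B2–B3, B3–B4, B4–B5, B5–B6, B6–B7
Each bag holds 3 vertices, so the decomposition has width 2, which upper-bounds the treewidth. Since 4–9–5–6–2–3–8–7–1–4 is a cycle in G, G is not acyclic. Forests are exactly the graphs of treewidth ≤ 1, so tw(G) ≥ 2. Combining the bounds, tw(G) = 2.

2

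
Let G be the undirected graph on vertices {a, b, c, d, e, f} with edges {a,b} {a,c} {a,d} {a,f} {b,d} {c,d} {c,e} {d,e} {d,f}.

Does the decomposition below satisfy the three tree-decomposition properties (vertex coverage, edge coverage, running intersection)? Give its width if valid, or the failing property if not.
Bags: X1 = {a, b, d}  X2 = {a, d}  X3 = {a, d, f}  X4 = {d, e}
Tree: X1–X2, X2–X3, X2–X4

A tree decomposition must satisfy three properties: every vertex lies in some bag; for every edge, both endpoints lie together in some bag; and for every vertex, the bags containing it form a connected subtree. Here vertex c appears in no bag, so the decomposition is invalid.

No — vertex c appears in no bag.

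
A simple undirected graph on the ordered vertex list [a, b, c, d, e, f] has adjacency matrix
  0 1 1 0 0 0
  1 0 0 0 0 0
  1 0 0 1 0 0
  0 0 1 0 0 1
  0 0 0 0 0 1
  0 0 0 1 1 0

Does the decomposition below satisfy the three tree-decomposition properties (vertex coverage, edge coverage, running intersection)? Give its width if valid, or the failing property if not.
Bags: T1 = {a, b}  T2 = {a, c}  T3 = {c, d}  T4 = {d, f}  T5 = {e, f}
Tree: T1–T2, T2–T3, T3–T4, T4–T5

Yes; width 1.

Vertex coverage: the bags together contain {a, b, c, d, e, f}, the full vertex set. Edge coverage: each edge of G has both endpoints in at least one bag. Running intersection: for every vertex, the bags containing it form a connected subtree. All three properties hold, so this is a valid tree decomposition of width max|bag| − 1 = 1, and hence tw(G) ≤ 1.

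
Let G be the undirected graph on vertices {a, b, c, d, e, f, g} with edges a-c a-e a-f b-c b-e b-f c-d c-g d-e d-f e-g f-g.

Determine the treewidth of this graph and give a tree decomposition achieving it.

Every bag has size at most 4, so the width is 4 − 1 = 3 and tw(G) ≤ 3. For the lower bound: the 4 vertex sets {d,f}, {b,e}, {c}, {a} are disjoint, each induces a connected subgraph, and every pair is joined by at least one edge of G. Contracting each set to a single vertex therefore yields K_{4} as a minor, and since treewidth is minor-monotone, tw(G) ≥ tw(K_{4}) = 3. Therefore the treewidth is 3.

Treewidth 3.
One such decomposition:
Bags: B1 = {c, d, e, f}  B2 = {b, c, e, f}  B3 = {a, c, e, f}  B4 = {c, e, f, g}
Tree: B1–B2, B2–B3, B3–B4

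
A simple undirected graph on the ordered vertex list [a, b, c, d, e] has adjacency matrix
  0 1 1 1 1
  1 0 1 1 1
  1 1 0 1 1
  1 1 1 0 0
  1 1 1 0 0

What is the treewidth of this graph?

A width-3 tree decomposition is:
Bags: B1 = {a, b, c, d}  B2 = {a, b, c, e}
Tree: B1–B2
Each bag holds 4 vertices, so the decomposition has width 3, which upper-bounds the treewidth. For the lower bound, the 4 vertices {a, b, c, d} are pairwise adjacent, and any tree decomposition puts a clique entirely inside one bag — forcing width ≥ 3. The upper and lower bounds meet at 3, so that is the treewidth.

3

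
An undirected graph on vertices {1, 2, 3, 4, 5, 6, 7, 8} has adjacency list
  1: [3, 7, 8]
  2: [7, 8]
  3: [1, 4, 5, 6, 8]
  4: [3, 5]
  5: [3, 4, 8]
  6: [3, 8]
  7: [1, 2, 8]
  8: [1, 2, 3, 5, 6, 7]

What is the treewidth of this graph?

A width-2 tree decomposition is:
Bags: B1 = {3, 5, 8}  B2 = {1, 3, 8}  B3 = {3, 4, 5}  B4 = {3, 6, 8}  B5 = {1, 7, 8}  B6 = {2, 7, 8}
Tree: B1–B2, B1–B3, B2–B4, B2–B5, B5–B6
Each bag holds 3 vertices, so the decomposition has width 2, which upper-bounds the treewidth. For the lower bound, the 3 vertices {2, 7, 8} are pairwise adjacent, and any tree decomposition puts a clique entirely inside one bag — forcing width ≥ 2. Hence tw(G) = 2 exactly.

2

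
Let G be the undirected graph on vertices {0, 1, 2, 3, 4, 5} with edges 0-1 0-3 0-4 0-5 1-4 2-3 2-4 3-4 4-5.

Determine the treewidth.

A width-2 tree decomposition is:
Bags: B1 = {0, 4, 5}  B2 = {0, 3, 4}  B3 = {2, 3, 4}  B4 = {0, 1, 4}
Tree: B1–B2, B2–B3, B1–B4
Every bag has size at most 3, so the width is 3 − 1 = 2 and tw(G) ≤ 2. Conversely, {0, 1, 4} is a clique of size 3, and the vertices of any clique must share a bag in every tree decomposition; so some bag has ≥ 3 vertices and tw(G) ≥ 2. Therefore the treewidth is 2.

2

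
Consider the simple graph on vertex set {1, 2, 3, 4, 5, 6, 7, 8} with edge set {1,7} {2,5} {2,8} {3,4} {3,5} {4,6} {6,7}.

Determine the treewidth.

A width-1 tree decomposition is:
Bags: B1 = {2, 8}  B2 = {2, 5}  B3 = {3, 5}  B4 = {3, 4}  B5 = {4, 6}  B6 = {6, 7}  B7 = {1, 7}
Tree: B1–B2, B2–B3, B3–B4, B4–B5, B5–B6, B6–B7
Every bag has size at most 2, so the width is 2 − 1 = 1 and tw(G) ≤ 1. Any graph with an edge has treewidth ≥ 1, and G has the edge 8–2. Therefore the treewidth is 1.

1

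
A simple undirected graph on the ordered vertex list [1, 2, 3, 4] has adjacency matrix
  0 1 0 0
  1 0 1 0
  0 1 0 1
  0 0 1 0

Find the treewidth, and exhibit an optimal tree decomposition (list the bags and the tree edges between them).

Each bag holds 2 vertices, so the decomposition has width 1, which upper-bounds the treewidth. Since G has at least one edge (e.g. 2–3), it is not an edgeless graph, so tw(G) ≥ 1. Combining the bounds, tw(G) = 1.

Treewidth 1.
One optimal decomposition is:
Bags: B1 = {2, 3}  B2 = {3, 4}  B3 = {1, 2}
Tree: B1–B2, B1–B3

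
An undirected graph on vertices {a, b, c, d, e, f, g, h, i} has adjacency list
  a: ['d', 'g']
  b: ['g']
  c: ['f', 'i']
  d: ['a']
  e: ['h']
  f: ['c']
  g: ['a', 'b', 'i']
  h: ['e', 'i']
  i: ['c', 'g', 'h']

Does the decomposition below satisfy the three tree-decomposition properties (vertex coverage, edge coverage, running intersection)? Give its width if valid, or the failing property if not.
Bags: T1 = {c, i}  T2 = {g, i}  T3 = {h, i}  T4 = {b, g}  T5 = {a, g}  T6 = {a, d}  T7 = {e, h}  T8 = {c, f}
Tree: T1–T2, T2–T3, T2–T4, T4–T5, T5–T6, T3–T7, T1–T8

Yes; width 1.

Vertex coverage: the bags together contain {a, b, c, d, e, f, g, h, i}, the full vertex set. Edge coverage: each edge of G has both endpoints in at least one bag. Running intersection: for every vertex, the bags containing it form a connected subtree. All three properties hold, so this is a valid tree decomposition of width max|bag| − 1 = 1, and hence tw(G) ≤ 1.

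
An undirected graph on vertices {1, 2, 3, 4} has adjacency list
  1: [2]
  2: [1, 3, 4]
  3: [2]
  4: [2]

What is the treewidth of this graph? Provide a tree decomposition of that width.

Treewidth 1.
One such decomposition:
Bags: B1 = {2, 4}  B2 = {1, 2}  B3 = {2, 3}
Tree: B1–B2, B1–B3

The largest bag has 2 vertices, giving width 1; this decomposition certifies tw(G) ≤ 1. Any graph with an edge has treewidth ≥ 1, and G has the edge 4–2. The upper and lower bounds meet at 1, so that is the treewidth.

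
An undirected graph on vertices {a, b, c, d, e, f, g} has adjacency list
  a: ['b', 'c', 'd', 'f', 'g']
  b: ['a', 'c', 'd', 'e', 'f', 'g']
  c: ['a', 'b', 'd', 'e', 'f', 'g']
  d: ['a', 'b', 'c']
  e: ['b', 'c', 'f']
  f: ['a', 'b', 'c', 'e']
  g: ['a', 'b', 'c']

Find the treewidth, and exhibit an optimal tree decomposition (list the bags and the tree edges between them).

The largest bag has 4 vertices, giving width 3; this decomposition certifies tw(G) ≤ 3. On the other hand G contains the 4-clique {b, c, e, f}. A clique must lie in a single bag of any decomposition, so no decomposition can have width below 3. The upper and lower bounds meet at 3, so that is the treewidth.

Treewidth 3.
Bags: B1 = {a, b, c, f}  B2 = {a, b, c, d}  B3 = {a, b, c, g}  B4 = {b, c, e, f}
Tree: B1–B2, B1–B3, B1–B4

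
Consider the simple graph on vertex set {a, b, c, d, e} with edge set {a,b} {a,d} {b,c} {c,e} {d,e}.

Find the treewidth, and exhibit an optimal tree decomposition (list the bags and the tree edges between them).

Treewidth 2.
One optimal decomposition is:
Bags: B1 = {a, b, c}  B2 = {a, c, e}  B3 = {a, d, e}
Tree: B1–B2, B2–B3

Each bag holds 3 vertices, so the decomposition has width 2, which upper-bounds the treewidth. Since a–b–c–e–d–a is a cycle in G, G is not acyclic. Forests are exactly the graphs of treewidth ≤ 1, so tw(G) ≥ 2. Therefore the treewidth is 2.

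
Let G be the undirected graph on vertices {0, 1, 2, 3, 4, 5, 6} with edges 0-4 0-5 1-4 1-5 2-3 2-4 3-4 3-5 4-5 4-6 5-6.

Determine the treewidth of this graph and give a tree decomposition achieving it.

Treewidth 2.
One optimal decomposition is:
Bags: B1 = {2, 3, 4}  B2 = {3, 4, 5}  B3 = {1, 4, 5}  B4 = {0, 4, 5}  B5 = {4, 5, 6}
Tree: B1–B2, B2–B3, B2–B4, B4–B5

The largest bag has 3 vertices, giving width 2; this decomposition certifies tw(G) ≤ 2. Conversely, {2, 3, 4} is a clique of size 3, and the vertices of any clique must share a bag in every tree decomposition; so some bag has ≥ 3 vertices and tw(G) ≥ 2. Therefore the treewidth is 2.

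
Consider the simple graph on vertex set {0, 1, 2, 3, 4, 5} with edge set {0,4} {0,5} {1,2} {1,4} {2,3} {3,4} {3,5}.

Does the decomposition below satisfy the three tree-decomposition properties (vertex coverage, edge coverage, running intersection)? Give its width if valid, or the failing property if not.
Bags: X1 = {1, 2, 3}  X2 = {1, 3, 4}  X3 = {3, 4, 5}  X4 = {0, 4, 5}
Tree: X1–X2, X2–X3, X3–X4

Yes; width 2.

Vertex coverage: the bags together contain {0, 1, 2, 3, 4, 5}, the full vertex set. Edge coverage: each edge of G has both endpoints in at least one bag. Running intersection: for every vertex, the bags containing it form a connected subtree. All three properties hold, so this is a valid tree decomposition of width max|bag| − 1 = 2, and hence tw(G) ≤ 2.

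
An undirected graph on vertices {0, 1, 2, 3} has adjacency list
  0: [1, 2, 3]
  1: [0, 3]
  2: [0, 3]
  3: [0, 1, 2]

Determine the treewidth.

2

A width-2 tree decomposition is:
Bags: B1 = {0, 1, 3}  B2 = {0, 2, 3}
Tree: B1–B2
The largest bag has 3 vertices, giving width 2; this decomposition certifies tw(G) ≤ 2. For the lower bound, the 3 vertices {0, 1, 3} are pairwise adjacent, and any tree decomposition puts a clique entirely inside one bag — forcing width ≥ 2. Hence tw(G) = 2 exactly.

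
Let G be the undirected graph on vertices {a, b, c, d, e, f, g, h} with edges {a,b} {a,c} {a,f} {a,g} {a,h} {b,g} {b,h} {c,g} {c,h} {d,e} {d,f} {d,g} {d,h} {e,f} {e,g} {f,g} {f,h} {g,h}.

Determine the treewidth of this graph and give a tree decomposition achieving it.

The largest bag has 4 vertices, giving width 3; this decomposition certifies tw(G) ≤ 3. For the lower bound, the 4 vertices {d, e, f, g} are pairwise adjacent, and any tree decomposition puts a clique entirely inside one bag — forcing width ≥ 3. The upper and lower bounds meet at 3, so that is the treewidth.

Treewidth 3.
One such decomposition:
Bags: B1 = {a, f, g, h}  B2 = {d, f, g, h}  B3 = {a, c, g, h}  B4 = {d, e, f, g}  B5 = {a, b, g, h}
Tree: B1–B2, B1–B3, B2–B4, B1–B5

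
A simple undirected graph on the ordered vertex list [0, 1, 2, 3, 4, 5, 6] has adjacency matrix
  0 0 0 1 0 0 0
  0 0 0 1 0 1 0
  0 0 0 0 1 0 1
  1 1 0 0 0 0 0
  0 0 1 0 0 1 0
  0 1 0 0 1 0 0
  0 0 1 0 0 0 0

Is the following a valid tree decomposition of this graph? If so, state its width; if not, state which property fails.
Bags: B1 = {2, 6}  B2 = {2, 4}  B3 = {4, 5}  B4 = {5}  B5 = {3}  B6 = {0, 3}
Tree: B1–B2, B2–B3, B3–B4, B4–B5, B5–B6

No — vertex 1 appears in no bag.

A tree decomposition must satisfy three properties: every vertex lies in some bag; for every edge, both endpoints lie together in some bag; and for every vertex, the bags containing it form a connected subtree. Here vertex 1 appears in no bag, so the decomposition is invalid.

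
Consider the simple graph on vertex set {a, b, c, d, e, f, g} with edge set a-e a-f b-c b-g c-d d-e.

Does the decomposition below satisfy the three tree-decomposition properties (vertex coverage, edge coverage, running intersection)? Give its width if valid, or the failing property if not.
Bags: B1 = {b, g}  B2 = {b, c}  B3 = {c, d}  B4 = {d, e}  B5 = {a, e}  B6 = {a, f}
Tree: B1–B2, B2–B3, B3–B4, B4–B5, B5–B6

Yes; width 1.

Vertex coverage: the bags together contain {a, b, c, d, e, f, g}, the full vertex set. Edge coverage: each edge of G has both endpoints in at least one bag. Running intersection: for every vertex, the bags containing it form a connected subtree. All three properties hold, so this is a valid tree decomposition of width max|bag| − 1 = 1, and hence tw(G) ≤ 1.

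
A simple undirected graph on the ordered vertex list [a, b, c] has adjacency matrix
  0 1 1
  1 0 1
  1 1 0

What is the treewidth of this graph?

A width-2 tree decomposition is:
Bags: B1 = {a, b, c}
Tree: (single bag)
With just one bag of size 3, the width is 3 − 1 = 2, so tw(G) ≤ 2. On the other hand G contains the 3-clique {a, b, c}. A clique must lie in a single bag of any decomposition, so no decomposition can have width below 2. The upper and lower bounds meet at 2, so that is the treewidth.

2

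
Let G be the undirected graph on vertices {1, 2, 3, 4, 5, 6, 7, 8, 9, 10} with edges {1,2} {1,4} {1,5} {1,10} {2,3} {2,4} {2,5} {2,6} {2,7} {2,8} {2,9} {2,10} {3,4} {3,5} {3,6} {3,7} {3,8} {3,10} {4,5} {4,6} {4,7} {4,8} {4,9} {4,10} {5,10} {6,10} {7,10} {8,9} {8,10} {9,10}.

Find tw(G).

A width-4 tree decomposition is:
Bags: B1 = {2, 3, 4, 8, 10}  B2 = {2, 3, 4, 5, 10}  B3 = {2, 3, 4, 7, 10}  B4 = {2, 3, 4, 6, 10}  B5 = {2, 4, 8, 9, 10}  B6 = {1, 2, 4, 5, 10}
Tree: B1–B2, B2–B3, B2–B4, B1–B5, B2–B6
Every bag has size at most 5, so the width is 5 − 1 = 4 and tw(G) ≤ 4. Conversely, {1, 2, 4, 5, 10} is a clique of size 5, and the vertices of any clique must share a bag in every tree decomposition; so some bag has ≥ 5 vertices and tw(G) ≥ 4. Therefore the treewidth is 4.

4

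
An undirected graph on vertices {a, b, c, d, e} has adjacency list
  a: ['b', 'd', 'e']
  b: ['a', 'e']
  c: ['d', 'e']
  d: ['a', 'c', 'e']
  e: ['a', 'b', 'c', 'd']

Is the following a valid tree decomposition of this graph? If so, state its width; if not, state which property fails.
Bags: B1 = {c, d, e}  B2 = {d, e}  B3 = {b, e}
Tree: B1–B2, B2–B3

No — vertex a appears in no bag.

A tree decomposition must satisfy three properties: every vertex lies in some bag; for every edge, both endpoints lie together in some bag; and for every vertex, the bags containing it form a connected subtree. Here vertex a appears in no bag, so the decomposition is invalid.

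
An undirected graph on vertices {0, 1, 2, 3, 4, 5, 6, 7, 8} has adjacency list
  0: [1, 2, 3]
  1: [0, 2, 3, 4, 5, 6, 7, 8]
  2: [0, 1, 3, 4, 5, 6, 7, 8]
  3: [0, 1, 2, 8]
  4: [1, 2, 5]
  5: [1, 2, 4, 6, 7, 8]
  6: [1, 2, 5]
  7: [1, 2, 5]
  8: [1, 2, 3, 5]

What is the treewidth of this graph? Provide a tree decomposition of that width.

Treewidth 3.
Bags: B1 = {0, 1, 2, 3}  B2 = {1, 2, 3, 8}  B3 = {1, 2, 5, 8}  B4 = {1, 2, 5, 6}  B5 = {1, 2, 5, 7}  B6 = {1, 2, 4, 5}
Tree: B1–B2, B2–B3, B3–B4, B3–B5, B4–B6

Every bag has size at most 4, so the width is 4 − 1 = 3 and tw(G) ≤ 3. For the lower bound, the 4 vertices {0, 1, 2, 3} are pairwise adjacent, and any tree decomposition puts a clique entirely inside one bag — forcing width ≥ 3. Hence tw(G) = 3 exactly.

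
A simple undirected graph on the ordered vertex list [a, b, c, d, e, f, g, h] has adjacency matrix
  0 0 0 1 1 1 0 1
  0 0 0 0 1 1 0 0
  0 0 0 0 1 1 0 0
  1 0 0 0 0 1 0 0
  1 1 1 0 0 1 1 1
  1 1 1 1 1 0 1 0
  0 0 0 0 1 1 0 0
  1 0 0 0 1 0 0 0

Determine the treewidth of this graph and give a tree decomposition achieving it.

Treewidth 2.
Bags: B1 = {a, e, h}  B2 = {a, e, f}  B3 = {b, e, f}  B4 = {c, e, f}  B5 = {e, f, g}  B6 = {a, d, f}
Tree: B1–B2, B2–B3, B3–B4, B3–B5, B2–B6

The largest bag has 3 vertices, giving width 2; this decomposition certifies tw(G) ≤ 2. On the other hand G contains the 3-clique {a, e, h}. A clique must lie in a single bag of any decomposition, so no decomposition can have width below 2. The upper and lower bounds meet at 2, so that is the treewidth.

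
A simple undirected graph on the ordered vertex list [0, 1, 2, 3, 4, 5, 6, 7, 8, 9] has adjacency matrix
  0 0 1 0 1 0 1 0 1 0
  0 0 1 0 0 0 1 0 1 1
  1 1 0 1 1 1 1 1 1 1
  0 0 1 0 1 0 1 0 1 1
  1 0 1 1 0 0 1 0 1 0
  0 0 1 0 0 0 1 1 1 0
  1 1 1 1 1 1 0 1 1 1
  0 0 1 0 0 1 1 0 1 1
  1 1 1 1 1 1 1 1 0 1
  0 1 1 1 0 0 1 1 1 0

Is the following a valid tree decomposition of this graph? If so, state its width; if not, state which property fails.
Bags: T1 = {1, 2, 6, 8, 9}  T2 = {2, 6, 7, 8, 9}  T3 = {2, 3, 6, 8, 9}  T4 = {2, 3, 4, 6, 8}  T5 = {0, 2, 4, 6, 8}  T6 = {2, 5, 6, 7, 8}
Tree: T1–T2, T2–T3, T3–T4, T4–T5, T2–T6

Vertex coverage: the bags together contain {0, 1, 2, 3, 4, 5, 6, 7, 8, 9}, the full vertex set. Edge coverage: each edge of G has both endpoints in at least one bag. Running intersection: for every vertex, the bags containing it form a connected subtree. All three properties hold, so this is a valid tree decomposition of width max|bag| − 1 = 4, and hence tw(G) ≤ 4.

Yes; width 4.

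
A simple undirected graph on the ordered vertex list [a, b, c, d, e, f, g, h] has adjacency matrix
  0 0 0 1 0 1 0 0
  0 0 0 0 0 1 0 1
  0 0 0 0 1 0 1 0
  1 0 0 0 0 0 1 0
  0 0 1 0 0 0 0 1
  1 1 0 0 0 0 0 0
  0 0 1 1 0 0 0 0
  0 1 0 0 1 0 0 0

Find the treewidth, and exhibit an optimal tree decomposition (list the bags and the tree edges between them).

Treewidth 2.
Bags: B1 = {b, e, h}  B2 = {b, e, f}  B3 = {a, e, f}  B4 = {a, d, e}  B5 = {d, e, g}  B6 = {c, e, g}
Tree: B1–B2, B2–B3, B3–B4, B4–B5, B5–B6

Each bag holds 3 vertices, so the decomposition has width 2, which upper-bounds the treewidth. The edges e–h–b–f–a–d–g–c–e form a cycle, so G is not a tree and its treewidth is at least 2. Combining the bounds, tw(G) = 2.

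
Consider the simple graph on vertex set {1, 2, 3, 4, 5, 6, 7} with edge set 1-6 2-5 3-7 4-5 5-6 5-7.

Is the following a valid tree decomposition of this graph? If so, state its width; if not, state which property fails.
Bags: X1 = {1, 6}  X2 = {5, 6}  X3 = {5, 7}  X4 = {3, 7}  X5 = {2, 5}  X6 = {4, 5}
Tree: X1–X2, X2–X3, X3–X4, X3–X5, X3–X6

Yes; width 1.

Vertex coverage: the bags together contain {1, 2, 3, 4, 5, 6, 7}, the full vertex set. Edge coverage: each edge of G has both endpoints in at least one bag. Running intersection: for every vertex, the bags containing it form a connected subtree. All three properties hold, so this is a valid tree decomposition of width max|bag| − 1 = 1, and hence tw(G) ≤ 1.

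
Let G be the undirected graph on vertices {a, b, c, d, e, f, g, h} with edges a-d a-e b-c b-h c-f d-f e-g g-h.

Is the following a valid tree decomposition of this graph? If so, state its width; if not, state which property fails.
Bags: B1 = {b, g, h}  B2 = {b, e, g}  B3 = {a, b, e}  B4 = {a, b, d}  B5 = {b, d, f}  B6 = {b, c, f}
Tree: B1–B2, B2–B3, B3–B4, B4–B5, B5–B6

Every vertex of G appears in some bag (union = {a, b, c, d, e, f, g, h}); every edge is covered by a bag; and for each vertex v the set of bags containing v is connected in the bag tree. The decomposition is therefore valid. The largest bag has 3 vertices, so the width is 2.

Yes; width 2.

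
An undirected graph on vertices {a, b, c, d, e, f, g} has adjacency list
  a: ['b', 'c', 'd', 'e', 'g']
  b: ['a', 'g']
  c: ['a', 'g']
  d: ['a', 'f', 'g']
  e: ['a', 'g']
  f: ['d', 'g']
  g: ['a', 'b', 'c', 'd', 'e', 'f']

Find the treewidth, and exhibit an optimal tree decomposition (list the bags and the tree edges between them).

Treewidth 2.
Bags: B1 = {a, b, g}  B2 = {a, d, g}  B3 = {a, c, g}  B4 = {d, f, g}  B5 = {a, e, g}
Tree: B1–B2, B2–B3, B2–B4, B3–B5

Each bag holds 3 vertices, so the decomposition has width 2, which upper-bounds the treewidth. On the other hand G contains the 3-clique {a, d, g}. A clique must lie in a single bag of any decomposition, so no decomposition can have width below 2. Combining the bounds, tw(G) = 2.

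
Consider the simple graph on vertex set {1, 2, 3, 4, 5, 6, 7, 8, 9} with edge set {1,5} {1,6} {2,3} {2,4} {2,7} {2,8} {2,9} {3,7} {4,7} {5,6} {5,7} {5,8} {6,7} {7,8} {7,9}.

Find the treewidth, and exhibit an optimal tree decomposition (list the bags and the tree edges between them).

Treewidth 2.
One such decomposition:
Bags: B1 = {5, 7, 8}  B2 = {2, 7, 8}  B3 = {2, 4, 7}  B4 = {2, 7, 9}  B5 = {5, 6, 7}  B6 = {2, 3, 7}  B7 = {1, 5, 6}
Tree: B1–B2, B2–B3, B3–B4, B1–B5, B4–B6, B5–B7

Every bag has size at most 3, so the width is 3 − 1 = 2 and tw(G) ≤ 2. Conversely, {1, 5, 6} is a clique of size 3, and the vertices of any clique must share a bag in every tree decomposition; so some bag has ≥ 3 vertices and tw(G) ≥ 2. Therefore the treewidth is 2.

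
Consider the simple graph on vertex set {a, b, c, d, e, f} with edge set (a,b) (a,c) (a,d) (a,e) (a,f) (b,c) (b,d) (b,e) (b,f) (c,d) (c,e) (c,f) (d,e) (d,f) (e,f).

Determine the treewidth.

A width-5 tree decomposition is:
Bags: B1 = {a, b, c, d, e, f}
Tree: (single bag)
With just one bag of size 6, the width is 6 − 1 = 5, so tw(G) ≤ 5. On the other hand G contains the 6-clique {a, b, c, d, e, f}. A clique must lie in a single bag of any decomposition, so no decomposition can have width below 5. Combining the bounds, tw(G) = 5.

5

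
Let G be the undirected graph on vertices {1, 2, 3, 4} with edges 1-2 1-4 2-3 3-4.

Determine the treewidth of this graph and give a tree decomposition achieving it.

Treewidth 2.
Bags: B1 = {2, 3, 4}  B2 = {1, 2, 4}
Tree: B1–B2

The largest bag has 3 vertices, giving width 2; this decomposition certifies tw(G) ≤ 2. The edges 4–3–2–1–4 form a cycle, so G is not a tree and its treewidth is at least 2. The upper and lower bounds meet at 2, so that is the treewidth.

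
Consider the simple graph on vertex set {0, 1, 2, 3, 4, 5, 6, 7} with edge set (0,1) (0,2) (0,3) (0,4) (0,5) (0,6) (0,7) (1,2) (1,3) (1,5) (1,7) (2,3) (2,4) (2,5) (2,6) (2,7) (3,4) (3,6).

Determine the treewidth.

3

A width-3 tree decomposition is:
Bags: B1 = {0, 1, 2, 3}  B2 = {0, 2, 3, 6}  B3 = {0, 1, 2, 7}  B4 = {0, 1, 2, 5}  B5 = {0, 2, 3, 4}
Tree: B1–B2, B1–B3, B3–B4, B2–B5
Every bag has size at most 4, so the width is 4 − 1 = 3 and tw(G) ≤ 3. For the lower bound, the 4 vertices {0, 1, 2, 3} are pairwise adjacent, and any tree decomposition puts a clique entirely inside one bag — forcing width ≥ 3. Therefore the treewidth is 3.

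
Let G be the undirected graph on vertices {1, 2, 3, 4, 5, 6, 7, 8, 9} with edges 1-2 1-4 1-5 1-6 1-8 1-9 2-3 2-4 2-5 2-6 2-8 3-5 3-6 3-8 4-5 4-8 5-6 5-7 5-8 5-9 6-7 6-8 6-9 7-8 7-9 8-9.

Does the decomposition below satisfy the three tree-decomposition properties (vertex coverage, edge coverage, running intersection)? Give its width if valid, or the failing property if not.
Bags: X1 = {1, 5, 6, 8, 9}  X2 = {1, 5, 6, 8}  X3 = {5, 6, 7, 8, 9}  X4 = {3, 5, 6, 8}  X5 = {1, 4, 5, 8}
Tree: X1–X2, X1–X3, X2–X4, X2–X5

No — vertex 2 appears in no bag.

A tree decomposition must satisfy three properties: every vertex lies in some bag; for every edge, both endpoints lie together in some bag; and for every vertex, the bags containing it form a connected subtree. Here vertex 2 appears in no bag, so the decomposition is invalid.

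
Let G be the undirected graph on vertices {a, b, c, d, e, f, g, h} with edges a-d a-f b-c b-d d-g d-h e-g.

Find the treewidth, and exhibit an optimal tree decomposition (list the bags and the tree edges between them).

Treewidth 1.
Bags: B1 = {b, c}  B2 = {b, d}  B3 = {d, g}  B4 = {a, d}  B5 = {d, h}  B6 = {a, f}  B7 = {e, g}
Tree: B1–B2, B2–B3, B3–B4, B4–B5, B4–B6, B3–B7

The largest bag has 2 vertices, giving width 1; this decomposition certifies tw(G) ≤ 1. Any graph with an edge has treewidth ≥ 1, and G has the edge c–b. Therefore the treewidth is 1.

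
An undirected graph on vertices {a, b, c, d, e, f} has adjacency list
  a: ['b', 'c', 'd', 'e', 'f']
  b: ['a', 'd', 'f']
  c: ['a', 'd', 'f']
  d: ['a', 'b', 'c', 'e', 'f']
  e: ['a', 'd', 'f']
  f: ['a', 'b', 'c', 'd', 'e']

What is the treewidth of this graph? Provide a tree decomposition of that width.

Every bag has size at most 4, so the width is 4 − 1 = 3 and tw(G) ≤ 3. On the other hand G contains the 4-clique {a, d, e, f}. A clique must lie in a single bag of any decomposition, so no decomposition can have width below 3. Therefore the treewidth is 3.

Treewidth 3.
One such decomposition:
Bags: B1 = {a, b, d, f}  B2 = {a, c, d, f}  B3 = {a, d, e, f}
Tree: B1–B2, B2–B3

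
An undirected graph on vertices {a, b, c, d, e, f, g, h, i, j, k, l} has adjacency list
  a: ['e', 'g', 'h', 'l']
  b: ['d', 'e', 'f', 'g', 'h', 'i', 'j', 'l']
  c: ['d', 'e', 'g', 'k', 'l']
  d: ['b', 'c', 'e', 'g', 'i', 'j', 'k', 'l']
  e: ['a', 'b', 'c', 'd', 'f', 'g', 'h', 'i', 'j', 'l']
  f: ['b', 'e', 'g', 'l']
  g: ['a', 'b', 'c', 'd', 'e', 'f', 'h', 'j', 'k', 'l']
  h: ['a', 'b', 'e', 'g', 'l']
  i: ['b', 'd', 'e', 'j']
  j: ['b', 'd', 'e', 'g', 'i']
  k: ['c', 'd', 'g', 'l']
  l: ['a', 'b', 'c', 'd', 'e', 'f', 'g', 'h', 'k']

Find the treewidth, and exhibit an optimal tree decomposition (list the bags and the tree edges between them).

Treewidth 4.
One such decomposition:
Bags: B1 = {b, d, e, g, l}  B2 = {b, d, e, g, j}  B3 = {b, e, f, g, l}  B4 = {b, e, g, h, l}  B5 = {b, d, e, i, j}  B6 = {c, d, e, g, l}  B7 = {c, d, g, k, l}  B8 = {a, e, g, h, l}
Tree: B1–B2, B1–B3, B1–B4, B2–B5, B1–B6, B6–B7, B4–B8

The largest bag has 5 vertices, giving width 4; this decomposition certifies tw(G) ≤ 4. For the lower bound, the 5 vertices {b, d, e, g, j} are pairwise adjacent, and any tree decomposition puts a clique entirely inside one bag — forcing width ≥ 4. Therefore the treewidth is 4.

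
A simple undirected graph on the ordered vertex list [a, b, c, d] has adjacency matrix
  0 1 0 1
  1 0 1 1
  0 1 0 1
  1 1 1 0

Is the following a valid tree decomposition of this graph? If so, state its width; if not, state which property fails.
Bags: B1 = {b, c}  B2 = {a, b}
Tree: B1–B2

A tree decomposition must satisfy three properties: every vertex lies in some bag; for every edge, both endpoints lie together in some bag; and for every vertex, the bags containing it form a connected subtree. Here vertex d appears in no bag, so the decomposition is invalid.

No — vertex d appears in no bag.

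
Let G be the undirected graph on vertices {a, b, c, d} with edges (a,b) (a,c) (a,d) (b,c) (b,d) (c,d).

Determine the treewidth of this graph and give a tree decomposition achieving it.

Treewidth 3.
One optimal decomposition is:
Bags: B1 = {a, b, c, d}
Tree: (single bag)

With just one bag of size 4, the width is 4 − 1 = 3, so tw(G) ≤ 3. Conversely, {a, b, c, d} is a clique of size 4, and the vertices of any clique must share a bag in every tree decomposition; so some bag has ≥ 4 vertices and tw(G) ≥ 3. The upper and lower bounds meet at 3, so that is the treewidth.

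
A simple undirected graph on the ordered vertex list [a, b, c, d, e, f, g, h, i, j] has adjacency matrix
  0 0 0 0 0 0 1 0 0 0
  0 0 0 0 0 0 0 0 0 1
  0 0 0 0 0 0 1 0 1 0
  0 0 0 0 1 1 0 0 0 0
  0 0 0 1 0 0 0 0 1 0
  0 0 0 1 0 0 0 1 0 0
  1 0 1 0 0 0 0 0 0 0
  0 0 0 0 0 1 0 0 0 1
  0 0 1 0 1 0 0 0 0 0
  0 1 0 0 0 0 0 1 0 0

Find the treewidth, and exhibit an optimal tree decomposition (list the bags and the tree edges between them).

Treewidth 1.
One optimal decomposition is:
Bags: B1 = {a, g}  B2 = {c, g}  B3 = {c, i}  B4 = {e, i}  B5 = {d, e}  B6 = {d, f}  B7 = {f, h}  B8 = {h, j}  B9 = {b, j}
Tree: B1–B2, B2–B3, B3–B4, B4–B5, B5–B6, B6–B7, B7–B8, B8–B9

The largest bag has 2 vertices, giving width 1; this decomposition certifies tw(G) ≤ 1. Since G has at least one edge (e.g. a–g), it is not an edgeless graph, so tw(G) ≥ 1. The upper and lower bounds meet at 1, so that is the treewidth.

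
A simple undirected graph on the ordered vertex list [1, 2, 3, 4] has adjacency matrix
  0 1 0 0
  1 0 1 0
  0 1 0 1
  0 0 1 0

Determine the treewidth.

1

A width-1 tree decomposition is:
Bags: B1 = {1, 2}  B2 = {2, 3}  B3 = {3, 4}
Tree: B1–B2, B2–B3
Every bag has size at most 2, so the width is 2 − 1 = 1 and tw(G) ≤ 1. Any graph with an edge has treewidth ≥ 1, and G has the edge 1–2. Combining the bounds, tw(G) = 1.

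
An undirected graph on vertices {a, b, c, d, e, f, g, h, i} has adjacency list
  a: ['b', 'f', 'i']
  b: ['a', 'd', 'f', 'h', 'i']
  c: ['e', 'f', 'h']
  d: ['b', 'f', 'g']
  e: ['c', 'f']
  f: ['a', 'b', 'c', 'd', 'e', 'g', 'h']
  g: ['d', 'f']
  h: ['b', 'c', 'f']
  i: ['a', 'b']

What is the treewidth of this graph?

A width-2 tree decomposition is:
Bags: B1 = {b, f, h}  B2 = {c, f, h}  B3 = {b, d, f}  B4 = {c, e, f}  B5 = {d, f, g}  B6 = {a, b, f}  B7 = {a, b, i}
Tree: B1–B2, B1–B3, B2–B4, B3–B5, B3–B6, B6–B7
The largest bag has 3 vertices, giving width 2; this decomposition certifies tw(G) ≤ 2. For the lower bound, the 3 vertices {d, f, g} are pairwise adjacent, and any tree decomposition puts a clique entirely inside one bag — forcing width ≥ 2. Therefore the treewidth is 2.

2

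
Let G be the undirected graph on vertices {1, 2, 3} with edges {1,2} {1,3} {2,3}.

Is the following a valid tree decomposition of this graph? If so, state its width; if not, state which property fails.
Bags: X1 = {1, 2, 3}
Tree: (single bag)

Yes; width 2.

Checking the three conditions: (i) the bags cover all of {1, 2, 3}; (ii) for each edge, some bag contains both endpoints; (iii) the bags containing any fixed vertex form a subtree. All hold, so the decomposition is valid with width 3 − 1 = 2.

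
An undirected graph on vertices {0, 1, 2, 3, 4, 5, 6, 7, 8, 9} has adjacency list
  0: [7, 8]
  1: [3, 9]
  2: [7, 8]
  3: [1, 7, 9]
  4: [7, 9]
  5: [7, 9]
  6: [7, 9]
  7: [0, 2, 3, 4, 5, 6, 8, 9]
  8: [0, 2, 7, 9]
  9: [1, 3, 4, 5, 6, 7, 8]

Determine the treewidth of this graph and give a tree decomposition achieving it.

Each bag holds 3 vertices, so the decomposition has width 2, which upper-bounds the treewidth. On the other hand G contains the 3-clique {1, 3, 9}. A clique must lie in a single bag of any decomposition, so no decomposition can have width below 2. The upper and lower bounds meet at 2, so that is the treewidth.

Treewidth 2.
Bags: B1 = {2, 7, 8}  B2 = {7, 8, 9}  B3 = {0, 7, 8}  B4 = {4, 7, 9}  B5 = {5, 7, 9}  B6 = {3, 7, 9}  B7 = {6, 7, 9}  B8 = {1, 3, 9}
Tree: B1–B2, B2–B3, B2–B4, B2–B5, B2–B6, B6–B7, B6–B8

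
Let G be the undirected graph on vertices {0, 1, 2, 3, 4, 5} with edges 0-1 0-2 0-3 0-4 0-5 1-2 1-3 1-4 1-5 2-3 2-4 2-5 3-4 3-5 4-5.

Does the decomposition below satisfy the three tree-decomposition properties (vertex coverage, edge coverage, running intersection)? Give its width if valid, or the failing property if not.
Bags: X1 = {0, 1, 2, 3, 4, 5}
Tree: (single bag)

Every vertex of G appears in some bag (union = {0, 1, 2, 3, 4, 5}); every edge is covered by a bag; and for each vertex v the set of bags containing v is connected in the bag tree. The decomposition is therefore valid. The largest bag has 6 vertices, so the width is 5.

Yes; width 5.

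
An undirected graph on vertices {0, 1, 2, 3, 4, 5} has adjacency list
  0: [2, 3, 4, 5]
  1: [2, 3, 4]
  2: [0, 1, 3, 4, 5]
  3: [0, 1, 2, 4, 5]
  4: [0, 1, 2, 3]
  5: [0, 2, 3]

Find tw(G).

A width-3 tree decomposition is:
Bags: B1 = {0, 2, 3, 4}  B2 = {0, 2, 3, 5}  B3 = {1, 2, 3, 4}
Tree: B1–B2, B1–B3
The largest bag has 4 vertices, giving width 3; this decomposition certifies tw(G) ≤ 3. On the other hand G contains the 4-clique {0, 2, 3, 4}. A clique must lie in a single bag of any decomposition, so no decomposition can have width below 3. Therefore the treewidth is 3.

3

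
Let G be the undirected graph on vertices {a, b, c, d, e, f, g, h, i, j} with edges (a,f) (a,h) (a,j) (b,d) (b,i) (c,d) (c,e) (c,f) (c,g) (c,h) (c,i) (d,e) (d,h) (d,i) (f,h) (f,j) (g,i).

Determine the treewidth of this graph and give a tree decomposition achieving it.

Every bag has size at most 3, so the width is 3 − 1 = 2 and tw(G) ≤ 2. Conversely, {a, f, j} is a clique of size 3, and the vertices of any clique must share a bag in every tree decomposition; so some bag has ≥ 3 vertices and tw(G) ≥ 2. The upper and lower bounds meet at 2, so that is the treewidth.

Treewidth 2.
One such decomposition:
Bags: B1 = {c, f, h}  B2 = {c, d, h}  B3 = {a, f, h}  B4 = {a, f, j}  B5 = {c, d, e}  B6 = {c, d, i}  B7 = {b, d, i}  B8 = {c, g, i}
Tree: B1–B2, B1–B3, B3–B4, B2–B5, B5–B6, B6–B7, B6–B8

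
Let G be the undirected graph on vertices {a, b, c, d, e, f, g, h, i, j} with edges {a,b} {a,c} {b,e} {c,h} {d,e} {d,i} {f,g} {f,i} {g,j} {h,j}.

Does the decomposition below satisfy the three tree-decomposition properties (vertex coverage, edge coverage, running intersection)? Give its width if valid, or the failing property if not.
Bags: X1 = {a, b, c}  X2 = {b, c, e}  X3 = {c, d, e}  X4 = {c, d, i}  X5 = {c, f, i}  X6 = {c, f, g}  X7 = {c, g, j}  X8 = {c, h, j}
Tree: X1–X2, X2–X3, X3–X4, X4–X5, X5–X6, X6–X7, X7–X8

Vertex coverage: the bags together contain {a, b, c, d, e, f, g, h, i, j}, the full vertex set. Edge coverage: each edge of G has both endpoints in at least one bag. Running intersection: for every vertex, the bags containing it form a connected subtree. All three properties hold, so this is a valid tree decomposition of width max|bag| − 1 = 2, and hence tw(G) ≤ 2.

Yes; width 2.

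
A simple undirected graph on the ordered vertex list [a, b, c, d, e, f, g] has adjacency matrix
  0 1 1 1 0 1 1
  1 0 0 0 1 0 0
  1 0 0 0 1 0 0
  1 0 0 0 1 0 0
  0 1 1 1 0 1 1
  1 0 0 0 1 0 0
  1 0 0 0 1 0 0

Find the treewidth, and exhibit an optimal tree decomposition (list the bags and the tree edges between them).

Treewidth 2.
Bags: B1 = {a, e, f}  B2 = {a, c, e}  B3 = {a, d, e}  B4 = {a, b, e}  B5 = {a, e, g}
Tree: B1–B2, B2–B3, B3–B4, B4–B5

Every bag has size at most 3, so the width is 3 − 1 = 2 and tw(G) ≤ 2. Since e–f–a–c–e is a cycle in G, G is not acyclic. Forests are exactly the graphs of treewidth ≤ 1, so tw(G) ≥ 2. Therefore the treewidth is 2.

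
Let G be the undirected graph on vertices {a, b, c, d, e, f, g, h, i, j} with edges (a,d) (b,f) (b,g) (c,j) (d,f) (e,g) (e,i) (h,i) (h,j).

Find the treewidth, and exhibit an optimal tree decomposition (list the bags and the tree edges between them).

Each bag holds 2 vertices, so the decomposition has width 1, which upper-bounds the treewidth. G has an edge, so its treewidth is at least 1. Therefore the treewidth is 1.

Treewidth 1.
Bags: B1 = {a, d}  B2 = {d, f}  B3 = {b, f}  B4 = {b, g}  B5 = {e, g}  B6 = {e, i}  B7 = {h, i}  B8 = {h, j}  B9 = {c, j}
Tree: B1–B2, B2–B3, B3–B4, B4–B5, B5–B6, B6–B7, B7–B8, B8–B9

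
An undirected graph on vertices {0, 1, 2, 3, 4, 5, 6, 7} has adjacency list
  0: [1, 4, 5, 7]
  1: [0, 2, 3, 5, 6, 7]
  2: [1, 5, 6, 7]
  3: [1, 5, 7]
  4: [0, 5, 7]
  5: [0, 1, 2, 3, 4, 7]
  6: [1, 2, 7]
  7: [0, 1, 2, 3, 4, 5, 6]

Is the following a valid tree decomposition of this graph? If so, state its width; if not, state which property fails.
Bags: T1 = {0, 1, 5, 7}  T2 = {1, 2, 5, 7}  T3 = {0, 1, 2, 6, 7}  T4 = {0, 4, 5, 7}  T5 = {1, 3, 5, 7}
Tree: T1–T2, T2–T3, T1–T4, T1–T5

A tree decomposition must satisfy three properties: every vertex lies in some bag; for every edge, both endpoints lie together in some bag; and for every vertex, the bags containing it form a connected subtree. Here bags containing vertex 0 are not connected in the tree, so the decomposition is invalid.

No — bags containing vertex 0 are not connected in the tree.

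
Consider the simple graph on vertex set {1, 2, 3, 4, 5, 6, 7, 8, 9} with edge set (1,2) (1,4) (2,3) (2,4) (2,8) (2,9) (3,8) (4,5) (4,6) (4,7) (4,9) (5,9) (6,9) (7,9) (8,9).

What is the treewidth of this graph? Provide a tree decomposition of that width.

Treewidth 2.
Bags: B1 = {4, 5, 9}  B2 = {4, 6, 9}  B3 = {2, 4, 9}  B4 = {1, 2, 4}  B5 = {4, 7, 9}  B6 = {2, 8, 9}  B7 = {2, 3, 8}
Tree: B1–B2, B2–B3, B3–B4, B3–B5, B3–B6, B6–B7

The largest bag has 3 vertices, giving width 2; this decomposition certifies tw(G) ≤ 2. On the other hand G contains the 3-clique {2, 8, 9}. A clique must lie in a single bag of any decomposition, so no decomposition can have width below 2. The upper and lower bounds meet at 2, so that is the treewidth.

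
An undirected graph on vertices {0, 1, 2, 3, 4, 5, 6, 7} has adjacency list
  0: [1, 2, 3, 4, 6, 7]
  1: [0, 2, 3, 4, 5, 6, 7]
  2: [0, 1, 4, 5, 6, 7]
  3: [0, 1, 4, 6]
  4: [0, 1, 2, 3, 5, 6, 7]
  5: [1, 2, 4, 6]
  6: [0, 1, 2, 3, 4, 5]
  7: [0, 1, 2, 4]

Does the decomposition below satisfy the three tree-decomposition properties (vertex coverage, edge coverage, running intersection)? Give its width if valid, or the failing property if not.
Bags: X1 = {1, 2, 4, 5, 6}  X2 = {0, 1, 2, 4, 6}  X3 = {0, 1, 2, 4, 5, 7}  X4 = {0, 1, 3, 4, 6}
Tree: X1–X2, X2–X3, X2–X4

No — bags containing vertex 5 are not connected in the tree.

A tree decomposition must satisfy three properties: every vertex lies in some bag; for every edge, both endpoints lie together in some bag; and for every vertex, the bags containing it form a connected subtree. Here bags containing vertex 5 are not connected in the tree, so the decomposition is invalid.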